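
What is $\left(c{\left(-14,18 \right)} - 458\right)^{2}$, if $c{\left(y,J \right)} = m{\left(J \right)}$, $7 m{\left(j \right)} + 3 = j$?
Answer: $\frac{10182481}{49} \approx 2.0781 \cdot 10^{5}$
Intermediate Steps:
$m{\left(j \right)} = - \frac{3}{7} + \frac{j}{7}$
$c{\left(y,J \right)} = - \frac{3}{7} + \frac{J}{7}$
$\left(c{\left(-14,18 \right)} - 458\right)^{2} = \left(\left(- \frac{3}{7} + \frac{1}{7} \cdot 18\right) - 458\right)^{2} = \left(\left(- \frac{3}{7} + \frac{18}{7}\right) - 458\right)^{2} = \left(\frac{15}{7} - 458\right)^{2} = \left(- \frac{3191}{7}\right)^{2} = \frac{10182481}{49}$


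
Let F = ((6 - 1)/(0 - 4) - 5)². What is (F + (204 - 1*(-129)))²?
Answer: 35438209/256 ≈ 1.3843e+5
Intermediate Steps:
F = 625/16 (F = (5/(-4) - 5)² = (5*(-¼) - 5)² = (-5/4 - 5)² = (-25/4)² = 625/16 ≈ 39.063)
(F + (204 - 1*(-129)))² = (625/16 + (204 - 1*(-129)))² = (625/16 + (204 + 129))² = (625/16 + 333)² = (5953/16)² = 35438209/256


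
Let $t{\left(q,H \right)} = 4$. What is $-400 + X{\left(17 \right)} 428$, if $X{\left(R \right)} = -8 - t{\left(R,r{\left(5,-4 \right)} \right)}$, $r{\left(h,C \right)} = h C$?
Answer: $-5536$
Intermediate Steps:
$r{\left(h,C \right)} = C h$
$X{\left(R \right)} = -12$ ($X{\left(R \right)} = -8 - 4 = -12$)
$-400 + X{\left(17 \right)} 428 = -400 - 5136 = -5536$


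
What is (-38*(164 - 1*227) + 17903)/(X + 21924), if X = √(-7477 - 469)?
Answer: 7672266/8287409 - 20297*I*√7946/480669722 ≈ 0.92577 - 0.0037641*I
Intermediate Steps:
X = I*√7946 (X = √(-7946) = I*√7946 ≈ 89.14*I)
(-38*(164 - 1*227) + 17903)/(X + 21924) = (-38*(164 - 1*227) + 17903)/(I*√7946 + 21924) = (-38*(164 - 227) + 17903)/(21924 + I*√7946) = (-38*(-63) + 17903)/(21924 + I*√7946) = (2394 + 17903)/(21924 + I*√7946) = 20297/(21924 + I*√7946)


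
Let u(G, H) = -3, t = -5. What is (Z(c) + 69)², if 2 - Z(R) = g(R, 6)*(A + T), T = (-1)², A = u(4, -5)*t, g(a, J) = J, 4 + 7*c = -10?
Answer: 625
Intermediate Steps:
c = -2 (c = -4/7 + (⅐)*(-10) = -4/7 - 10/7 = -2)
A = 15 (A = -3*(-5) = 15)
T = 1
Z(R) = -94 (Z(R) = 2 - 6*(15 + 1) = 2 - 6*16 = 2 - 1*96 = 2 - 96 = -94)
(Z(c) + 69)² = (-94 + 69)² = (-25)² = 625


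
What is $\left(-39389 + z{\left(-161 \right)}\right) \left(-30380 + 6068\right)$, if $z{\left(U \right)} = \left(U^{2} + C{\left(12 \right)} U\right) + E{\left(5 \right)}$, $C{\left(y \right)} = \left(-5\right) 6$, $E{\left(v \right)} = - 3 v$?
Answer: $210371736$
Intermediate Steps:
$C{\left(y \right)} = -30$
$z{\left(U \right)} = -15 + U^{2} - 30 U$ ($z{\left(U \right)} = \left(U^{2} - 30 U\right) - 15 = -15 + U^{2} - 30 U$)
$\left(-39389 + z{\left(-161 \right)}\right) \left(-30380 + 6068\right) = \left(-39389 - \left(-4815 - 25921\right)\right) \left(-30380 + 6068\right) = \left(-39389 + \left(-15 + 25921 + 4830\right)\right) \left(-24312\right) = \left(-39389 + 30736\right) \left(-24312\right) = \left(-8653\right) \left(-24312\right) = 210371736$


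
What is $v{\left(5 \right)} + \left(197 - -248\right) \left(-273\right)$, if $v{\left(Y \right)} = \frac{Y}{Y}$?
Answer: $-121484$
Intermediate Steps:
$v{\left(Y \right)} = 1$
$v{\left(5 \right)} + \left(197 - -248\right) \left(-273\right) = 1 + \left(197 - -248\right) \left(-273\right) = 1 + \left(197 + 248\right) \left(-273\right) = 1 + 445 \left(-273\right) = 1 - 121485 = -121484$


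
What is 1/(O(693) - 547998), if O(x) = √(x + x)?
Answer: -8303/4550027373 - √154/100100602206 ≈ -1.8249e-6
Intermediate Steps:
O(x) = √2*√x (O(x) = √(2*x) = √2*√x)
1/(O(693) - 547998) = 1/(√2*√693 - 547998) = 1/(√2*(3*√77) - 547998) = 1/(3*√154 - 547998) = 1/(-547998 + 3*√154)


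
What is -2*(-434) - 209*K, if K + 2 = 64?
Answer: -12090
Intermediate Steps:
K = 62 (K = -2 + 64 = 62)
-2*(-434) - 209*K = -2*(-434) - 209*62 = 868 - 12958 = -12090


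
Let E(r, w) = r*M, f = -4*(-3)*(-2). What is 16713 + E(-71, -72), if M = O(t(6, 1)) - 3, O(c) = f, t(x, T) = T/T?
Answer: 18630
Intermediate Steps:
t(x, T) = 1
f = -24 (f = 12*(-2) = -24)
O(c) = -24
M = -27 (M = -24 - 3 = -27)
E(r, w) = -27*r (E(r, w) = r*(-27) = -27*r)
16713 + E(-71, -72) = 16713 - 27*(-71) = 16713 + 1917 = 18630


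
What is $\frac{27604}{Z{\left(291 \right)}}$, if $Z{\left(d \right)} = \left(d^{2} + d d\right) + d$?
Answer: $\frac{27604}{169653} \approx 0.16271$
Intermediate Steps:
$Z{\left(d \right)} = d + 2 d^{2}$ ($Z{\left(d \right)} = \left(d^{2} + d^{2}\right) + d = 2 d^{2} + d = d + 2 d^{2}$)
$\frac{27604}{Z{\left(291 \right)}} = \frac{27604}{291 \left(1 + 2 \cdot 291\right)} = \frac{27604}{291 \left(1 + 582\right)} = \frac{27604}{291 \cdot 583} = \frac{27604}{169653}$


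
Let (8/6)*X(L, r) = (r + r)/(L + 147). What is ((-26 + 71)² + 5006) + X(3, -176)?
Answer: 175731/25 ≈ 7029.2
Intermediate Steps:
X(L, r) = 3*r/(2*(147 + L)) (X(L, r) = 3*((r + r)/(L + 147))/4 = 3*((2*r)/(147 + L))/4 = 3*(2*r/(147 + L))/4 = 3*r/(2*(147 + L)))
((-26 + 71)² + 5006) + X(3, -176) = ((-26 + 71)² + 5006) + (3/2)*(-176)/(147 + 3) = (45² + 5006) + (3/2)*(-176)/150 = (2025 + 5006) + (3/2)*(-176)*(1/150) = 7031 - 44/25 = 175731/25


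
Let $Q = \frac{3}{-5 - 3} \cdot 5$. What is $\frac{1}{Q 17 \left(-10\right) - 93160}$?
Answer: $- \frac{4}{371365} \approx -1.0771 \cdot 10^{-5}$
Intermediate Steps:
$Q = - \frac{15}{8}$ ($Q = \frac{3}{-8} \cdot 5 = 3 \left(- \frac{1}{8}\right) 5 = \left(- \frac{3}{8}\right) 5 = - \frac{15}{8} \approx -1.875$)
$\frac{1}{Q 17 \left(-10\right) - 93160} = \frac{1}{\left(- \frac{15}{8}\right) 17 \left(-10\right) - 93160} = \frac{1}{\left(- \frac{255}{8}\right) \left(-10\right) - 93160} = \frac{1}{\frac{1275}{4} - 93160} = \frac{1}{- \frac{371365}{4}} = - \frac{4}{371365}$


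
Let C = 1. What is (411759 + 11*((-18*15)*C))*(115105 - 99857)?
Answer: 6233214672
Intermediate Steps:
(411759 + 11*((-18*15)*C))*(115105 - 99857) = (411759 + 11*(-18*15*1))*(115105 - 99857) = (411759 + 11*(-270*1))*15248 = (411759 + 11*(-270))*15248 = (411759 - 2970)*15248 = 408789*15248 = 6233214672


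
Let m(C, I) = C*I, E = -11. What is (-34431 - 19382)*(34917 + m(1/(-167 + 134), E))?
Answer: -5637019376/3 ≈ -1.8790e+9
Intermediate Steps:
(-34431 - 19382)*(34917 + m(1/(-167 + 134), E)) = (-34431 - 19382)*(34917 - 11/(-167 + 134)) = -53813*(34917 - 11/(-33)) = -53813*(34917 - 1/33*(-11)) = -53813*(34917 + 1/3) = -53813*104752/3 = -5637019376/3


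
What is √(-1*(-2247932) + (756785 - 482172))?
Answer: √2522545 ≈ 1588.3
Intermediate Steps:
√(-1*(-2247932) + (756785 - 482172)) = √(2247932 + 274613) = √2522545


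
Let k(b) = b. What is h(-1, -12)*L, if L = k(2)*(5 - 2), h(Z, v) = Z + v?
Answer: -78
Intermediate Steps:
L = 6 (L = 2*(5 - 2) = 2*3 = 6)
h(-1, -12)*L = (-1 - 12)*6 = -13*6 = -78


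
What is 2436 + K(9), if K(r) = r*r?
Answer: 2517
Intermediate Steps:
K(r) = r²
2436 + K(9) = 2436 + 9² = 2436 + 81 = 2517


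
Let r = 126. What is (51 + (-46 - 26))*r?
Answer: -2646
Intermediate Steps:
(51 + (-46 - 26))*r = (51 + (-46 - 26))*126 = (51 - 72)*126 = -21*126 = -2646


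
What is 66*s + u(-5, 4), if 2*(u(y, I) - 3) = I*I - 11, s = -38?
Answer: -5005/2 ≈ -2502.5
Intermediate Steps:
u(y, I) = -5/2 + I²/2 (u(y, I) = 3 + (I*I - 11)/2 = 3 + (I² - 11)/2 = 3 + (-11 + I²)/2 = 3 + (-11/2 + I²/2) = -5/2 + I²/2)
66*s + u(-5, 4) = 66*(-38) + (-5/2 + (½)*4²) = -2508 + (-5/2 + (½)*16) = -2508 + (-5/2 + 8) = -2508 + 11/2 = -5005/2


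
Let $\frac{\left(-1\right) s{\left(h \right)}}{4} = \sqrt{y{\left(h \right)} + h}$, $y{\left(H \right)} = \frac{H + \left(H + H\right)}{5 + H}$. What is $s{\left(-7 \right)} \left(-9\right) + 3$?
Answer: $3 + 18 \sqrt{14} \approx 70.35$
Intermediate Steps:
$y{\left(H \right)} = \frac{3 H}{5 + H}$ ($y{\left(H \right)} = \frac{H + 2 H}{5 + H} = \frac{3 H}{5 + H}$)
$s{\left(h \right)} = - 4 \sqrt{h + \frac{3 h}{5 + h}}$ ($s{\left(h \right)} = - 4 \sqrt{\frac{3 h}{5 + h} + h} = - 4 \sqrt{h + \frac{3 h}{5 + h}}$)
$s{\left(-7 \right)} \left(-9\right) + 3 = - 4 \sqrt{- \frac{7 \left(8 - 7\right)}{5 - 7}} \left(-9\right) + 3 = - 4 \sqrt{\left(-7\right) \frac{1}{-2} \cdot 1} \left(-9\right) + 3 = - 4 \sqrt{\left(-7\right) \left(- \frac{1}{2}\right) 1} \left(-9\right) + 3 = - 4 \sqrt{\frac{7}{2}} \left(-9\right) + 3 = - 4 \frac{\sqrt{14}}{2} \left(-9\right) + 3 = - 2 \sqrt{14} \left(-9\right) + 3 = 18 \sqrt{14} + 3 = 3 + 18 \sqrt{14}$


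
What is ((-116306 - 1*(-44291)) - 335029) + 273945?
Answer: -133099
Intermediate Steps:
((-116306 - 1*(-44291)) - 335029) + 273945 = ((-116306 + 44291) - 335029) + 273945 = (-72015 - 335029) + 273945 = -407044 + 273945 = -133099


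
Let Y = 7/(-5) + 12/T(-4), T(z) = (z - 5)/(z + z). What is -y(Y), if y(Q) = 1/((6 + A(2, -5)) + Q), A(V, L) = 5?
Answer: -15/304 ≈ -0.049342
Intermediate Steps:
T(z) = (-5 + z)/(2*z) (T(z) = (-5 + z)/((2*z)) = (-5 + z)*(1/(2*z)) = (-5 + z)/(2*z))
Y = 139/15 (Y = 7/(-5) + 12/(((½)*(-5 - 4)/(-4))) = 7*(-⅕) + 12/(((½)*(-¼)*(-9))) = -7/5 + 12/(9/8) = -7/5 + 12*(8/9) = -7/5 + 32/3 = 139/15 ≈ 9.2667)
y(Q) = 1/(11 + Q) (y(Q) = 1/((6 + 5) + Q) = 1/(11 + Q))
-y(Y) = -1/(11 + 139/15) = -1/304/15 = -1*15/304 = -15/304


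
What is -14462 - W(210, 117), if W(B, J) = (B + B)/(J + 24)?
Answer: -679854/47 ≈ -14465.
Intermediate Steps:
W(B, J) = 2*B/(24 + J) (W(B, J) = (2*B)/(24 + J) = 2*B/(24 + J))
-14462 - W(210, 117) = -14462 - 2*210/(24 + 117) = -14462 - 2*210/141 = -14462 - 1*140/47 = -14462 - 140/47 = -679854/47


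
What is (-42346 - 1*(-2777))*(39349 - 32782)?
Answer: -259849623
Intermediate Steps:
(-42346 - 1*(-2777))*(39349 - 32782) = (-42346 + 2777)*6567 = -39569*6567 = -259849623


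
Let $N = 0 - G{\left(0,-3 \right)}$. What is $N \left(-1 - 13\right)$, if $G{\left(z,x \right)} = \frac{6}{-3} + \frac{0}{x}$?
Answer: $-28$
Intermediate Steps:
$G{\left(z,x \right)} = -2$ ($G{\left(z,x \right)} = 6 \left(- \frac{1}{3}\right) + 0 = -2 + 0 = -2$)
$N = 2$ ($N = 0 - -2 = 0 + 2 = 2$)
$N \left(-1 - 13\right) = 2 \left(-1 - 13\right) = 2 \left(-14\right) = -28$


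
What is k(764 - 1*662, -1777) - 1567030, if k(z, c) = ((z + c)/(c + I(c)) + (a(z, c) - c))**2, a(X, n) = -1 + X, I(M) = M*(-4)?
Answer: 55664654189419/28419561 ≈ 1.9587e+6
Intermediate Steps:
I(M) = -4*M
k(z, c) = (-1 + z - c - (c + z)/(3*c))**2 (k(z, c) = ((z + c)/(c - 4*c) + ((-1 + z) - c))**2 = ((c + z)/((-3*c)) + (-1 + z - c))**2 = ((c + z)*(-1/(3*c)) + (-1 + z - c))**2 = (-(c + z)/(3*c) + (-1 + z - c))**2 = (-1 + z - c - (c + z)/(3*c))**2)
k(764 - 1*662, -1777) - 1567030 = (1/9)*(-1777 + (764 - 1*662) + 3*(-1777)**2 - 3*(-1777)*(-1 + (764 - 1*662)))**2/(-1777)**2 - 1567030 = (1/9)*(1/3157729)*(-1777 + (764 - 662) + 3*3157729 - 3*(-1777)*(-1 + (764 - 662)))**2 - 1567030 = (1/9)*(1/3157729)*(-1777 + 102 + 9473187 - 3*(-1777)*(-1 + 102))**2 - 1567030 = (1/9)*(1/3157729)*(-1777 + 102 + 9473187 - 3*(-1777)*101)**2 - 1567030 = (1/9)*(1/3157729)*(-1777 + 102 + 9473187 + 538431)**2 - 1567030 = (1/9)*(1/3157729)*10009943**2 - 1567030 = (1/9)*(1/3157729)*100198958863249 - 1567030 = 100198958863249/28419561 - 1567030 = 55664654189419/28419561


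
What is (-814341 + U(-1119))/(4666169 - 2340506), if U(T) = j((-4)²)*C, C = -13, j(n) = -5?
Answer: -814276/2325663 ≈ -0.35013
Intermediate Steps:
U(T) = 65 (U(T) = -5*(-13) = 65)
(-814341 + U(-1119))/(4666169 - 2340506) = (-814341 + 65)/(4666169 - 2340506) = -814276/2325663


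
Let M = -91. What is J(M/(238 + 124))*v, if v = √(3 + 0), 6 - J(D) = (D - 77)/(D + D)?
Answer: -3839*√3/26 ≈ -255.74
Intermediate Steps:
J(D) = 6 - (-77 + D)/(2*D) (J(D) = 6 - (D - 77)/(D + D) = 6 - (-77 + D)/(2*D))
v = √3 ≈ 1.7320
J(M/(238 + 124))*v = (11*(7 - 91/(238 + 124))/(2*((-91/(238 + 124)))))*√3 = (11*(7 - 91/362)/(2*((-91/362))))*√3 = (11*(7 - 91*1/362)/(2*((-91*1/362))))*√3 = (11*(7 - 91/362)/(2*(-91/362)))*√3 = ((11/2)*(-362/91)*(2443/362))*√3 = -3839*√3/26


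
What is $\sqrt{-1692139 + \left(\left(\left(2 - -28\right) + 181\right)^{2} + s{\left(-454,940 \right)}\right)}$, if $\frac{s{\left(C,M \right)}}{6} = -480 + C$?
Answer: $i \sqrt{1653222} \approx 1285.8 i$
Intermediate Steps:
$s{\left(C,M \right)} = -2880 + 6 C$ ($s{\left(C,M \right)} = 6 \left(-480 + C\right) = -2880 + 6 C$)
$\sqrt{-1692139 + \left(\left(\left(2 - -28\right) + 181\right)^{2} + s{\left(-454,940 \right)}\right)} = \sqrt{-1692139 + \left(\left(\left(2 - -28\right) + 181\right)^{2} + \left(-2880 + 6 \left(-454\right)\right)\right)} = \sqrt{-1692139 + \left(\left(\left(2 + 28\right) + 181\right)^{2} - 5604\right)} = \sqrt{-1692139 - \left(5604 - \left(30 + 181\right)^{2}\right)} = \sqrt{-1692139 - \left(5604 - 211^{2}\right)} = \sqrt{-1692139 + \left(44521 - 5604\right)} = \sqrt{-1692139 + 38917} = \sqrt{-1653222} = i \sqrt{1653222}$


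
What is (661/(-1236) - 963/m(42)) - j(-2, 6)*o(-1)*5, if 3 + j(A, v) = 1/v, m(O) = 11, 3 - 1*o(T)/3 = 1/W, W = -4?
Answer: 1360817/27192 ≈ 50.045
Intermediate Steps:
o(T) = 39/4 (o(T) = 9 - 3/(-4) = 9 - 3*(-1/4) = 9 + 3/4 = 39/4)
j(A, v) = -3 + 1/v
(661/(-1236) - 963/m(42)) - j(-2, 6)*o(-1)*5 = (661/(-1236) - 963/11) - (-3 + 1/6)*(39/4)*5 = (661*(-1/1236) - 963*1/11) - (-3 + 1/6)*(39/4)*5 = (-661/1236 - 963/11) - (-17/6*39/4)*5 = -1197539/13596 - (-221)*5/8 = -1197539/13596 - 1*(-1105/8) = -1197539/13596 + 1105/8 = 1360817/27192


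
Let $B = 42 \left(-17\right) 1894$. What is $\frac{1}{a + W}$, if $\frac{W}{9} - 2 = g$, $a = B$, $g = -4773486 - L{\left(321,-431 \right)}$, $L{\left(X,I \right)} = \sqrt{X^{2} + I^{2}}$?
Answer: $- \frac{7385612}{327283583788437} + \frac{\sqrt{288802}}{218189055858958} \approx -2.2564 \cdot 10^{-8}$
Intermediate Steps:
$L{\left(X,I \right)} = \sqrt{I^{2} + X^{2}}$
$g = -4773486 - \sqrt{288802}$ ($g = -4773486 - \sqrt{\left(-431\right)^{2} + 321^{2}} = -4773486 - \sqrt{185761 + 103041} = -4773486 - \sqrt{288802} \approx -4.774 \cdot 10^{6}$)
$B = -1352316$ ($B = \left(-714\right) 1894 = -1352316$)
$a = -1352316$
$W = -42961356 - 9 \sqrt{288802}$ ($W = 18 + 9 \left(-4773486 - \sqrt{288802}\right) = 18 - \left(42961374 + 9 \sqrt{288802}\right) = -42961356 - 9 \sqrt{288802} \approx -4.2966 \cdot 10^{7}$)
$\frac{1}{a + W} = \frac{1}{-1352316 - \left(42961356 + 9 \sqrt{288802}\right)} = \frac{1}{-44313672 - 9 \sqrt{288802}}$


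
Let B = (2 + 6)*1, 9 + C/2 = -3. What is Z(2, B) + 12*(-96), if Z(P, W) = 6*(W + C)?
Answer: -1248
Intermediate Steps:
C = -24 (C = -18 + 2*(-3) = -18 - 6 = -24)
B = 8 (B = 8*1 = 8)
Z(P, W) = -144 + 6*W (Z(P, W) = 6*(W - 24) = 6*(-24 + W) = -144 + 6*W)
Z(2, B) + 12*(-96) = (-144 + 6*8) + 12*(-96) = (-144 + 48) - 1152 = -96 - 1152 = -1248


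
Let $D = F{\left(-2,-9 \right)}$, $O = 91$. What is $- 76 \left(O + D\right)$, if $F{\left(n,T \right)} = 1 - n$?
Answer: $-7144$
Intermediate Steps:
$D = 3$ ($D = 1 - -2 = 1 + 2 = 3$)
$- 76 \left(O + D\right) = - 76 \left(91 + 3\right) = \left(-76\right) 94 = -7144$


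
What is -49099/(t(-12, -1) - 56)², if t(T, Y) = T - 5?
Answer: -49099/5329 ≈ -9.2135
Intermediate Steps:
t(T, Y) = -5 + T
-49099/(t(-12, -1) - 56)² = -49099/((-5 - 12) - 56)² = -49099/(-17 - 56)² = -49099/((-73)²) = -49099/5329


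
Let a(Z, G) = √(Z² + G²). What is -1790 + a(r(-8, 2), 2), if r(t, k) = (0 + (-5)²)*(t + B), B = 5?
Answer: -1790 + √5629 ≈ -1715.0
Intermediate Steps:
r(t, k) = 125 + 25*t (r(t, k) = (0 + (-5)²)*(t + 5) = (0 + 25)*(5 + t) = 25*(5 + t) = 125 + 25*t)
a(Z, G) = √(G² + Z²)
-1790 + a(r(-8, 2), 2) = -1790 + √(2² + (125 + 25*(-8))²) = -1790 + √(4 + (125 - 200)²) = -1790 + √(4 + (-75)²) = -1790 + √(4 + 5625) = -1790 + √5629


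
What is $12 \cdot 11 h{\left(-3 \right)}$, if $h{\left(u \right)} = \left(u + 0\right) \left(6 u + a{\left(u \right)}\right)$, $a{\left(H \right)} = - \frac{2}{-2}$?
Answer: $6732$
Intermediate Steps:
$a{\left(H \right)} = 1$ ($a{\left(H \right)} = \left(-2\right) \left(- \frac{1}{2}\right) = 1$)
$h{\left(u \right)} = u \left(1 + 6 u\right)$ ($h{\left(u \right)} = \left(u + 0\right) \left(6 u + 1\right) = u \left(1 + 6 u\right)$)
$12 \cdot 11 h{\left(-3 \right)} = 12 \cdot 11 \left(- 3 \left(1 + 6 \left(-3\right)\right)\right) = 132 \left(- 3 \left(1 - 18\right)\right) = 132 \left(\left(-3\right) \left(-17\right)\right) = 132 \cdot 51 = 6732$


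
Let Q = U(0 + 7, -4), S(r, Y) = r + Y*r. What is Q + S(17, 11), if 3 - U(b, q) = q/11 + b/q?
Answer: 9201/44 ≈ 209.11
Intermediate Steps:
U(b, q) = 3 - q/11 - b/q (U(b, q) = 3 - (q/11 + b/q) = 3 + (-q/11 - b/q) = 3 - q/11 - b/q)
Q = 225/44 (Q = 3 - 1/11*(-4) - 1*(0 + 7)/(-4) = 3 + 4/11 - 1*7*(-¼) = 3 + 4/11 + 7/4 = 225/44 ≈ 5.1136)
Q + S(17, 11) = 225/44 + 17*(1 + 11) = 225/44 + 17*12 = 225/44 + 204 = 9201/44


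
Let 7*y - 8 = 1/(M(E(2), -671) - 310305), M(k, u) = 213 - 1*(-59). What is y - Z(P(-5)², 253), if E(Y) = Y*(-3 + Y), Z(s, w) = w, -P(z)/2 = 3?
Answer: -546588180/2170231 ≈ -251.86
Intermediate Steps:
P(z) = -6 (P(z) = -2*3 = -6)
M(k, u) = 272 (M(k, u) = 213 + 59 = 272)
y = 2480263/2170231 (y = 8/7 + 1/(7*(272 - 310305)) = 8/7 + (⅐)/(-310033) = 8/7 + (⅐)*(-1/310033) = 8/7 - 1/2170231 = 2480263/2170231 ≈ 1.1429)
y - Z(P(-5)², 253) = 2480263/2170231 - 1*253 = 2480263/2170231 - 253 = -546588180/2170231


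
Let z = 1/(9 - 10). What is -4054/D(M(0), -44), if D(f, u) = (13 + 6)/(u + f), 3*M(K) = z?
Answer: 28378/3 ≈ 9459.3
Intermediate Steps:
z = -1 (z = 1/(-1) = -1)
M(K) = -1/3 (M(K) = (1/3)*(-1) = -1/3)
D(f, u) = 19/(f + u)
-4054/D(M(0), -44) = -4054/(19/(-1/3 - 44)) = -4054/(19/(-133/3)) = -4054/(19*(-3/133)) = -4054/(-3/7) = -4054*(-7/3) = 28378/3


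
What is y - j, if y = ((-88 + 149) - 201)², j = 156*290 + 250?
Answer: -25890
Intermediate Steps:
j = 45490 (j = 45240 + 250 = 45490)
y = 19600 (y = (61 - 201)² = (-140)² = 19600)
y - j = 19600 - 1*45490 = 19600 - 45490 = -25890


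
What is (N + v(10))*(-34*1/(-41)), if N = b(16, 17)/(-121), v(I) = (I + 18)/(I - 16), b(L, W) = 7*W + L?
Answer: -71366/14883 ≈ -4.7951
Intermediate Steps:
b(L, W) = L + 7*W
v(I) = (18 + I)/(-16 + I)
N = -135/121 (N = (16 + 7*17)/(-121) = (16 + 119)*(-1/121) = 135*(-1/121) = -135/121 ≈ -1.1157)
(N + v(10))*(-34*1/(-41)) = (-135/121 + (18 + 10)/(-16 + 10))*(-34*1/(-41)) = (-135/121 + 28/(-6))*(-34*(-1/41)) = (-135/121 - ⅙*28)*(34/41) = (-135/121 - 14/3)*(34/41) = -2099/363*34/41 = -71366/14883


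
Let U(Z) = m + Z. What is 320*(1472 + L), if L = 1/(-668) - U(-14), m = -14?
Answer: 80159920/167 ≈ 4.8000e+5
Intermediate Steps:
U(Z) = -14 + Z
L = 18703/668 (L = 1/(-668) - (-14 - 14) = -1/668 - 1*(-28) = -1/668 + 28 = 18703/668 ≈ 27.999)
320*(1472 + L) = 320*(1472 + 18703/668) = 320*(1001999/668) = 80159920/167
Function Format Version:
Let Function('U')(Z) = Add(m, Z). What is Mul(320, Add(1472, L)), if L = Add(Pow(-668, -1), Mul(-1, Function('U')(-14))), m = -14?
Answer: Rational(80159920, 167) ≈ 4.8000e+5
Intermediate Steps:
Function('U')(Z) = Add(-14, Z)
L = Rational(18703, 668) (L = Add(Pow(-668, -1), Mul(-1, Add(-14, -14))) = Add(Rational(-1, 668), Mul(-1, -28)) = Add(Rational(-1, 668), 28) = Rational(18703, 668) ≈ 27.999)
Mul(320, Add(1472, L)) = Mul(320, Add(1472, Rational(18703, 668))) = Mul(320, Rational(1001999, 668)) = Rational(80159920, 167)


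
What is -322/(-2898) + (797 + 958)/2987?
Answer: 18782/26883 ≈ 0.69866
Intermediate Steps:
-322/(-2898) + (797 + 958)/2987 = -322*(-1/2898) + 1755*(1/2987) = ⅑ + 1755/2987 = 18782/26883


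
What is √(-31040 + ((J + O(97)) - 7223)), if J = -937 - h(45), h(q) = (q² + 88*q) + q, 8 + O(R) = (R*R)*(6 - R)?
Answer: I*√901457 ≈ 949.45*I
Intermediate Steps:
O(R) = -8 + R²*(6 - R) (O(R) = -8 + (R*R)*(6 - R) = -8 + R²*(6 - R))
h(q) = q² + 89*q
J = -6967 (J = -937 - 45*(89 + 45) = -937 - 45*134 = -937 - 1*6030 = -937 - 6030 = -6967)
√(-31040 + ((J + O(97)) - 7223)) = √(-31040 + ((-6967 + (-8 - 1*97³ + 6*97²)) - 7223)) = √(-31040 + ((-6967 + (-8 - 1*912673 + 6*9409)) - 7223)) = √(-31040 + ((-6967 + (-8 - 912673 + 56454)) - 7223)) = √(-31040 + ((-6967 - 856227) - 7223)) = √(-31040 + (-863194 - 7223)) = √(-31040 - 870417) = √(-901457) = I*√901457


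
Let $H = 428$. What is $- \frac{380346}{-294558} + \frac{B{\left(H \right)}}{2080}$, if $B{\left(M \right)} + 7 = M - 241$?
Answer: $\frac{7034501}{5105672} \approx 1.3778$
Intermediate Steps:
$B{\left(M \right)} = -248 + M$ ($B{\left(M \right)} = -7 + \left(M - 241\right) = -7 + \left(-241 + M\right) = -248 + M$)
$- \frac{380346}{-294558} + \frac{B{\left(H \right)}}{2080} = - \frac{380346}{-294558} + \frac{-248 + 428}{2080} = \left(-380346\right) \left(- \frac{1}{294558}\right) + 180 \cdot \frac{1}{2080} = \frac{63391}{49093} + \frac{9}{104} = \frac{7034501}{5105672}$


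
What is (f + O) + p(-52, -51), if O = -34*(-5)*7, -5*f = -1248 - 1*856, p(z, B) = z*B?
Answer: 21314/5 ≈ 4262.8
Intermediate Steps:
p(z, B) = B*z
f = 2104/5 (f = -(-1248 - 1*856)/5 = -(-1248 - 856)/5 = -⅕*(-2104) = 2104/5 ≈ 420.80)
O = 1190 (O = 170*7 = 1190)
(f + O) + p(-52, -51) = (2104/5 + 1190) - 51*(-52) = 8054/5 + 2652 = 21314/5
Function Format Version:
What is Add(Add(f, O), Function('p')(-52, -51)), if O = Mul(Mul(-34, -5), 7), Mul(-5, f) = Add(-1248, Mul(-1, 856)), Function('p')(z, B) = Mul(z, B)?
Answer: Rational(21314, 5) ≈ 4262.8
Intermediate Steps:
Function('p')(z, B) = Mul(B, z)
f = Rational(2104, 5) (f = Mul(Rational(-1, 5), Add(-1248, Mul(-1, 856))) = Mul(Rational(-1, 5), Add(-1248, -856)) = Mul(Rational(-1, 5), -2104) = Rational(2104, 5) ≈ 420.80)
O = 1190 (O = Mul(170, 7) = 1190)
Add(Add(f, O), Function('p')(-52, -51)) = Add(Add(Rational(2104, 5), 1190), Mul(-51, -52)) = Add(Rational(8054, 5), 2652) = Rational(21314, 5)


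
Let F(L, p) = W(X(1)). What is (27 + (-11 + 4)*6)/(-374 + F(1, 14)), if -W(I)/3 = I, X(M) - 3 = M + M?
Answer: 15/389 ≈ 0.038560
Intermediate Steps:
X(M) = 3 + 2*M (X(M) = 3 + (M + M) = 3 + 2*M)
W(I) = -3*I
F(L, p) = -15 (F(L, p) = -3*(3 + 2*1) = -3*(3 + 2) = -3*5 = -15)
(27 + (-11 + 4)*6)/(-374 + F(1, 14)) = (27 + (-11 + 4)*6)/(-374 - 15) = (27 - 7*6)/(-389) = (27 - 42)*(-1/389) = -15*(-1/389) = 15/389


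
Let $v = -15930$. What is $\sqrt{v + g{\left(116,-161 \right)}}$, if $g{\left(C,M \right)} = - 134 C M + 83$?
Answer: $\sqrt{2486737} \approx 1576.9$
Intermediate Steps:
$g{\left(C,M \right)} = 83 - 134 C M$ ($g{\left(C,M \right)} = - 134 C M + 83 = 83 - 134 C M$)
$\sqrt{v + g{\left(116,-161 \right)}} = \sqrt{-15930 - \left(-83 + 15544 \left(-161\right)\right)} = \sqrt{-15930 + \left(83 + 2502584\right)} = \sqrt{-15930 + 2502667} = \sqrt{2486737}$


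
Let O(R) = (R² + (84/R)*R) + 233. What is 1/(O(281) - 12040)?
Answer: 1/67238 ≈ 1.4873e-5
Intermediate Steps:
O(R) = 317 + R² (O(R) = (R² + 84) + 233 = (84 + R²) + 233 = 317 + R²)
1/(O(281) - 12040) = 1/((317 + 281²) - 12040) = 1/((317 + 78961) - 12040) = 1/(79278 - 12040) = 1/67238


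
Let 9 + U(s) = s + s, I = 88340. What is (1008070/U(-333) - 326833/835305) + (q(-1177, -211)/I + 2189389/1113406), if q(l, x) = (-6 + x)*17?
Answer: -15759458404671802339/10563321615511140 ≈ -1491.9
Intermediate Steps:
U(s) = -9 + 2*s (U(s) = -9 + (s + s) = -9 + 2*s)
q(l, x) = -102 + 17*x
(1008070/U(-333) - 326833/835305) + (q(-1177, -211)/I + 2189389/1113406) = (1008070/(-9 + 2*(-333)) - 326833/835305) + ((-102 + 17*(-211))/88340 + 2189389/1113406) = (1008070/(-9 - 666) - 326833*1/835305) + ((-102 - 3587)*(1/88340) + 2189389*(1/1113406)) = (1008070/(-675) - 326833/835305) + (-3689*1/88340 + 2189389/1113406) = (1008070*(-1/675) - 326833/835305) + (-527/12620 + 2189389/1113406) = (-201614/135 - 326833/835305) + 13521662109/7025591860 = -2246044063/1503549 + 13521662109/7025591860 = -15759458404671802339/10563321615511140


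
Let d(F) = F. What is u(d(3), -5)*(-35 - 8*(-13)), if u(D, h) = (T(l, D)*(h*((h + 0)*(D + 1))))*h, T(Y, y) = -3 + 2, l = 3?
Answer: 34500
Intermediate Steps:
T(Y, y) = -1
u(D, h) = -h³*(1 + D) (u(D, h) = (-h*(h + 0)*(D + 1))*h = (-h*h*(1 + D))*h = (-h²*(1 + D))*h = -h³*(1 + D))
u(d(3), -5)*(-35 - 8*(-13)) = ((-5)³*(-1 - 1*3))*(-35 - 8*(-13)) = (-125*(-1 - 3))*(-35 + 104) = -125*(-4)*69 = 500*69 = 34500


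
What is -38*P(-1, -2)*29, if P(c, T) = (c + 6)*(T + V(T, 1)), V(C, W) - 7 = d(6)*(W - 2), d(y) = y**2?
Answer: 170810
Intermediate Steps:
V(C, W) = -65 + 36*W (V(C, W) = 7 + 6**2*(W - 2) = 7 + 36*(-2 + W) = 7 + (-72 + 36*W) = -65 + 36*W)
P(c, T) = (-29 + T)*(6 + c) (P(c, T) = (c + 6)*(T + (-65 + 36*1)) = (6 + c)*(T + (-65 + 36)) = (6 + c)*(T - 29) = (6 + c)*(-29 + T) = (-29 + T)*(6 + c))
-38*P(-1, -2)*29 = -38*(-174 - 29*(-1) + 6*(-2) - 2*(-1))*29 = -38*(-174 + 29 - 12 + 2)*29 = -38*(-155)*29 = 5890*29 = 170810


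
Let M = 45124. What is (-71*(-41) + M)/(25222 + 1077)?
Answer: 3695/2023 ≈ 1.8265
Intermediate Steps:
(-71*(-41) + M)/(25222 + 1077) = (-71*(-41) + 45124)/(25222 + 1077) = (2911 + 45124)/26299 = 48035*(1/26299) = 3695/2023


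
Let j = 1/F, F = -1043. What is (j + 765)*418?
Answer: 333519692/1043 ≈ 3.1977e+5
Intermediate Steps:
j = -1/1043 (j = 1/(-1043) = -1/1043 ≈ -0.00095877)
(j + 765)*418 = (-1/1043 + 765)*418 = (797894/1043)*418 = 333519692/1043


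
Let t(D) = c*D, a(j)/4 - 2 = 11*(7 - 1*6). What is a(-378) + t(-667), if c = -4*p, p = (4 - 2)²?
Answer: 10724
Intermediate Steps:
a(j) = 52 (a(j) = 8 + 4*(11*(7 - 1*6)) = 8 + 4*(11*(7 - 6)) = 8 + 4*(11*1) = 8 + 4*11 = 8 + 44 = 52)
p = 4 (p = 2² = 4)
c = -16 (c = -4*4 = -16)
t(D) = -16*D
a(-378) + t(-667) = 52 - 16*(-667) = 52 + 10672 = 10724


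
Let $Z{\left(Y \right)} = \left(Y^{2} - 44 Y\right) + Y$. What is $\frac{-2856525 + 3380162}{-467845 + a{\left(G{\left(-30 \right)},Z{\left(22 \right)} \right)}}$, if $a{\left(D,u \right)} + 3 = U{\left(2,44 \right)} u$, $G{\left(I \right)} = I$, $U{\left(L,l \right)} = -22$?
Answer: $- \frac{523637}{457684} \approx -1.1441$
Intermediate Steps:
$Z{\left(Y \right)} = Y^{2} - 43 Y$
$a{\left(D,u \right)} = -3 - 22 u$
$\frac{-2856525 + 3380162}{-467845 + a{\left(G{\left(-30 \right)},Z{\left(22 \right)} \right)}} = \frac{-2856525 + 3380162}{-467845 - \left(3 + 22 \cdot 22 \left(-43 + 22\right)\right)} = \frac{523637}{-467845 - \left(3 + 22 \cdot 22 \left(-21\right)\right)} = \frac{523637}{-467845 - -10161} = \frac{523637}{-467845 + \left(-3 + 10164\right)} = \frac{523637}{-467845 + 10161} = \frac{523637}{-457684} = 523637 \left(- \frac{1}{457684}\right) = - \frac{523637}{457684}$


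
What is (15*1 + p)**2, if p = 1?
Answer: 256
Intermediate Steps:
(15*1 + p)**2 = (15*1 + 1)**2 = (15 + 1)**2 = 16**2 = 256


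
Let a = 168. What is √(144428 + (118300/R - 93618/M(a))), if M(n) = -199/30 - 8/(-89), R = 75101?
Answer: 2*√404257106269178475583/100929967 ≈ 398.42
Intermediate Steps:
M(n) = -17471/2670 (M(n) = -199*1/30 - 8*(-1/89) = -199/30 + 8/89 = -17471/2670)
√(144428 + (118300/R - 93618/M(a))) = √(144428 + (118300/75101 - 93618/(-17471/2670))) = √(144428 + (118300*(1/75101) - 93618*(-2670/17471))) = √(144428 + (9100/5777 + 249960060/17471)) = √(144428 + 1444178252720/100929967) = √(16021291526596/100929967) = 2*√404257106269178475583/100929967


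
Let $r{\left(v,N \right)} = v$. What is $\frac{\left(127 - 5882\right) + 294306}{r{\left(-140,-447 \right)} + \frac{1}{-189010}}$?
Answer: $- \frac{54539024510}{26461401} \approx -2061.1$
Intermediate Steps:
$\frac{\left(127 - 5882\right) + 294306}{r{\left(-140,-447 \right)} + \frac{1}{-189010}} = \frac{\left(127 - 5882\right) + 294306}{-140 + \frac{1}{-189010}} = \frac{\left(127 - 5882\right) + 294306}{-140 - \frac{1}{189010}} = \frac{-5755 + 294306}{- \frac{26461401}{189010}} = 288551 \left(- \frac{189010}{26461401}\right) = - \frac{54539024510}{26461401}$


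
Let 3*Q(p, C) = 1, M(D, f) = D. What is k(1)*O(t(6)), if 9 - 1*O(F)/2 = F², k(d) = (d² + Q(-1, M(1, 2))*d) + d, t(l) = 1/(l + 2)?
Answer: 4025/96 ≈ 41.927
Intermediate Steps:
t(l) = 1/(2 + l)
Q(p, C) = ⅓ (Q(p, C) = (⅓)*1 = ⅓)
k(d) = d² + 4*d/3 (k(d) = (d² + d/3) + d = d² + 4*d/3)
O(F) = 18 - 2*F²
k(1)*O(t(6)) = ((⅓)*1*(4 + 3*1))*(18 - 2/(2 + 6)²) = ((⅓)*1*(4 + 3))*(18 - 2*(1/8)²) = ((⅓)*1*7)*(18 - 2*(⅛)²) = 7*(18 - 2*1/64)/3 = 7*(18 - 1/32)/3 = (7/3)*(575/32) = 4025/96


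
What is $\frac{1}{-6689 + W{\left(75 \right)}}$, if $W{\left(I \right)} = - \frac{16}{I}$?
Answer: $- \frac{75}{501691} \approx -0.00014949$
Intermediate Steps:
$\frac{1}{-6689 + W{\left(75 \right)}} = \frac{1}{-6689 - \frac{16}{75}} = \frac{1}{- \frac{501691}{75}} = - \frac{75}{501691}$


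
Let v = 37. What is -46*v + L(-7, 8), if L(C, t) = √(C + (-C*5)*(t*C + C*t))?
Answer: -1702 + I*√3927 ≈ -1702.0 + 62.666*I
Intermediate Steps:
L(C, t) = √(C - 10*t*C²) (L(C, t) = √(C + (-5*C)*(C*t + C*t)) = √(C + (-5*C)*(2*C*t)) = √(C - 10*t*C²))
-46*v + L(-7, 8) = -46*37 + √(-7*(1 - 10*(-7)*8)) = -1702 + √(-7*(1 + 560)) = -1702 + √(-7*561) = -1702 + √(-3927) = -1702 + I*√3927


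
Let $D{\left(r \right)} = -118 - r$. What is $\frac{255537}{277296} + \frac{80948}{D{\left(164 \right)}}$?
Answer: $- \frac{3729082529}{13032912} \approx -286.13$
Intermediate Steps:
$\frac{255537}{277296} + \frac{80948}{D{\left(164 \right)}} = \frac{255537}{277296} + \frac{80948}{-118 - 164} = 255537 \cdot \frac{1}{277296} + \frac{80948}{-118 - 164} = \frac{85179}{92432} + \frac{80948}{-282} = \frac{85179}{92432} + 80948 \left(- \frac{1}{282}\right) = \frac{85179}{92432} - \frac{40474}{141} = - \frac{3729082529}{13032912}$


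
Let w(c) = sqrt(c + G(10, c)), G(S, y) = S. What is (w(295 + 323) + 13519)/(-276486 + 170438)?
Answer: -13519/106048 - sqrt(157)/53024 ≈ -0.12772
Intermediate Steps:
w(c) = sqrt(10 + c) (w(c) = sqrt(c + 10) = sqrt(10 + c))
(w(295 + 323) + 13519)/(-276486 + 170438) = (sqrt(10 + (295 + 323)) + 13519)/(-276486 + 170438) = (sqrt(10 + 618) + 13519)/(-106048) = (sqrt(628) + 13519)*(-1/106048) = (2*sqrt(157) + 13519)*(-1/106048) = (13519 + 2*sqrt(157))*(-1/106048) = -13519/106048 - sqrt(157)/53024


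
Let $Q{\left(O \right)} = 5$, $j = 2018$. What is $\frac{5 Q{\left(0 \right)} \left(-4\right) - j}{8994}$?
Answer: $- \frac{353}{1499} \approx -0.23549$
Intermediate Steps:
$\frac{5 Q{\left(0 \right)} \left(-4\right) - j}{8994} = \frac{5 \cdot 5 \left(-4\right) - 2018}{8994} = \left(25 \left(-4\right) - 2018\right) \frac{1}{8994} = \left(-100 - 2018\right) \frac{1}{8994} = \left(-2118\right) \frac{1}{8994} = - \frac{353}{1499}$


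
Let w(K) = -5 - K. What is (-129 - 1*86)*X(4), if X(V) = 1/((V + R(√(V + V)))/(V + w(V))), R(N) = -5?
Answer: -1075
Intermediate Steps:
X(V) = 1/(1 - V/5) (X(V) = 1/((V - 5)/(V + (-5 - V))) = 1/((-5 + V)/(-5)) = 1/((-5 + V)*(-⅕)) = 1/(1 - V/5))
(-129 - 1*86)*X(4) = (-129 - 1*86)*(-5/(-5 + 4)) = (-129 - 86)*(-5/(-1)) = -(-1075)*(-1) = -215*5 = -1075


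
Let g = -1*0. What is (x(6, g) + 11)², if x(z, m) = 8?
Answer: 361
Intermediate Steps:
g = 0
(x(6, g) + 11)² = (8 + 11)² = 19² = 361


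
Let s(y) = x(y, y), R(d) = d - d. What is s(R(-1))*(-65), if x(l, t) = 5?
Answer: -325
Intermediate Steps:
R(d) = 0
s(y) = 5
s(R(-1))*(-65) = 5*(-65) = -325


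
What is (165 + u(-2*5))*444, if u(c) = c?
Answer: 68820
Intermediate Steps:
(165 + u(-2*5))*444 = (165 - 2*5)*444 = (165 - 10)*444 = 155*444 = 68820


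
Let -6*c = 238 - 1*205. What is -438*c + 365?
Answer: 2774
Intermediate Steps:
c = -11/2 (c = -(238 - 1*205)/6 = -(238 - 205)/6 = -1/6*33 = -11/2 ≈ -5.5000)
-438*c + 365 = -438*(-11/2) + 365 = 2409 + 365 = 2774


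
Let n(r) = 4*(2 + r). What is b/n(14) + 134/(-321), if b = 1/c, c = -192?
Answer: -548971/1314816 ≈ -0.41753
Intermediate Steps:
n(r) = 8 + 4*r
b = -1/192 (b = 1/(-192) = -1/192 ≈ -0.0052083)
b/n(14) + 134/(-321) = -1/(192*(8 + 4*14)) + 134/(-321) = -1/(192*(8 + 56)) + 134*(-1/321) = -1/192/64 - 134/321 = -1/192*1/64 - 134/321 = -1/12288 - 134/321 = -548971/1314816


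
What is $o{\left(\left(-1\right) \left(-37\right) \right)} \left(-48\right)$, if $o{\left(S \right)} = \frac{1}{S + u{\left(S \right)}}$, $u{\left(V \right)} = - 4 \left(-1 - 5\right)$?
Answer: $- \frac{48}{61} \approx -0.78689$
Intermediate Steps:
$u{\left(V \right)} = 24$ ($u{\left(V \right)} = \left(-4\right) \left(-6\right) = 24$)
$o{\left(S \right)} = \frac{1}{24 + S}$ ($o{\left(S \right)} = \frac{1}{S + 24} = \frac{1}{24 + S}$)
$o{\left(\left(-1\right) \left(-37\right) \right)} \left(-48\right) = \frac{1}{24 - -37} \left(-48\right) = \frac{1}{24 + 37} \left(-48\right) = \frac{1}{61} \left(-48\right) = - \frac{48}{61}$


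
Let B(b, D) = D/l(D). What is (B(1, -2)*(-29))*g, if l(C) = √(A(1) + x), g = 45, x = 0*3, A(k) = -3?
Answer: -870*I*√3 ≈ -1506.9*I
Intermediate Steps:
x = 0
l(C) = I*√3 (l(C) = √(-3 + 0) = √(-3) = I*√3)
B(b, D) = -I*D*√3/3 (B(b, D) = D/((I*√3)) = D*(-I*√3/3) = -I*D*√3/3)
(B(1, -2)*(-29))*g = (-⅓*I*(-2)*√3*(-29))*45 = ((2*I*√3/3)*(-29))*45 = -58*I*√3/3*45 = -870*I*√3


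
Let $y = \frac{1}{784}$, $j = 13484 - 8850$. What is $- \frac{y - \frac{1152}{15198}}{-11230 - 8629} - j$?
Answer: $- \frac{182753060258427}{39437432048} \approx -4634.0$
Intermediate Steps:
$j = 4634$ ($j = 13484 - 8850 = 4634$)
$y = \frac{1}{784} \approx 0.0012755$
$- \frac{y - \frac{1152}{15198}}{-11230 - 8629} - j = - \frac{\frac{1}{784} - \frac{1152}{15198}}{-11230 - 8629} - 4634 = - \frac{\frac{1}{784} - \frac{192}{2533}}{-19859} - 4634 = - \frac{\left(\frac{1}{784} - \frac{192}{2533}\right) \left(-1\right)}{19859} - 4634 = - \frac{\left(-147995\right) \left(-1\right)}{1985872 \cdot 19859} - 4634 = \left(-1\right) \frac{147995}{39437432048} - 4634 = - \frac{147995}{39437432048} - 4634 = - \frac{182753060258427}{39437432048}$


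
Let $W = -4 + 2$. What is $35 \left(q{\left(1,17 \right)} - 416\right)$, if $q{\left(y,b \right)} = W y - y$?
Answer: $-14665$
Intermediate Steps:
$W = -2$
$q{\left(y,b \right)} = - 3 y$ ($q{\left(y,b \right)} = - 2 y - y = - 3 y$)
$35 \left(q{\left(1,17 \right)} - 416\right) = 35 \left(\left(-3\right) 1 - 416\right) = 35 \left(-3 - 416\right) = 35 \left(-419\right) = -14665$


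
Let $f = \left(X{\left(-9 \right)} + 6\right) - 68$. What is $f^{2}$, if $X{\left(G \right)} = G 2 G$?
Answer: $10000$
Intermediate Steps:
$X{\left(G \right)} = 2 G^{2}$ ($X{\left(G \right)} = 2 G G = 2 G^{2}$)
$f = 100$ ($f = \left(2 \left(-9\right)^{2} + 6\right) - 68 = \left(2 \cdot 81 + 6\right) - 68 = \left(162 + 6\right) - 68 = 168 - 68 = 100$)
$f^{2} = 100^{2} = 10000$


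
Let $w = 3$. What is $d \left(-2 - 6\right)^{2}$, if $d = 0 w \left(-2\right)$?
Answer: $0$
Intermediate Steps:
$d = 0$ ($d = 0 \cdot 3 \left(-2\right) = 0 \left(-2\right) = 0$)
$d \left(-2 - 6\right)^{2} = 0 \left(-2 - 6\right)^{2} = 0 \left(-8\right)^{2} = 0 \cdot 64 = 0$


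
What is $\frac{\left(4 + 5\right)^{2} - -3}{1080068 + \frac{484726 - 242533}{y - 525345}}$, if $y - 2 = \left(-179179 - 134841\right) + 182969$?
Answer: $\frac{6126344}{78772212511} \approx 7.7773 \cdot 10^{-5}$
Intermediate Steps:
$y = -131049$ ($y = 2 + \left(\left(-179179 - 134841\right) + 182969\right) = 2 + \left(-314020 + 182969\right) = 2 - 131051 = -131049$)
$\frac{\left(4 + 5\right)^{2} - -3}{1080068 + \frac{484726 - 242533}{y - 525345}} = \frac{\left(4 + 5\right)^{2} - -3}{1080068 + \frac{484726 - 242533}{-131049 - 525345}} = \frac{9^{2} + 3}{1080068 + \frac{242193}{-656394}} = \frac{81 + 3}{1080068 + 242193 \left(- \frac{1}{656394}\right)} = \frac{84}{1080068 - \frac{80731}{218798}} = \frac{84}{\frac{236316637533}{218798}} = 84 \cdot \frac{218798}{236316637533} = \frac{6126344}{78772212511}$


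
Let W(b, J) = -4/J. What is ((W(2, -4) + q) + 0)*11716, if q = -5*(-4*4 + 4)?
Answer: 714676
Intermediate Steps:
q = 60 (q = -5*(-16 + 4) = -5*(-12) = 60)
((W(2, -4) + q) + 0)*11716 = ((-4/(-4) + 60) + 0)*11716 = ((-4*(-1/4) + 60) + 0)*11716 = ((1 + 60) + 0)*11716 = (61 + 0)*11716 = 61*11716 = 714676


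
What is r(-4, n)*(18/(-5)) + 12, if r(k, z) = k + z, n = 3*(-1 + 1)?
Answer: 132/5 ≈ 26.400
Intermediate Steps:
n = 0 (n = 3*0 = 0)
r(-4, n)*(18/(-5)) + 12 = (-4 + 0)*(18/(-5)) + 12 = -72*(-1)/5 + 12 = -4*(-18/5) + 12 = 72/5 + 12 = 132/5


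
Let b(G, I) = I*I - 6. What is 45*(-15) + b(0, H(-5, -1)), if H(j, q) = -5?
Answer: -656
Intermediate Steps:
b(G, I) = -6 + I² (b(G, I) = I² - 6 = -6 + I²)
45*(-15) + b(0, H(-5, -1)) = 45*(-15) + (-6 + (-5)²) = -675 + (-6 + 25) = -675 + 19 = -656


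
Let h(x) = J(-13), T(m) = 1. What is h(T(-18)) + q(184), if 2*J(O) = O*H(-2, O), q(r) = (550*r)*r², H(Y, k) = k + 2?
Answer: 6852454543/2 ≈ 3.4262e+9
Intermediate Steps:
H(Y, k) = 2 + k
q(r) = 550*r³
J(O) = O*(2 + O)/2 (J(O) = (O*(2 + O))/2 = O*(2 + O)/2)
h(x) = 143/2 (h(x) = (½)*(-13)*(2 - 13) = (½)*(-13)*(-11) = 143/2)
h(T(-18)) + q(184) = 143/2 + 550*184³ = 143/2 + 550*6229504 = 143/2 + 3426227200 = 6852454543/2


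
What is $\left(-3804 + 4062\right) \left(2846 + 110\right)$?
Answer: $762648$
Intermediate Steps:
$\left(-3804 + 4062\right) \left(2846 + 110\right) = 258 \cdot 2956 = 762648$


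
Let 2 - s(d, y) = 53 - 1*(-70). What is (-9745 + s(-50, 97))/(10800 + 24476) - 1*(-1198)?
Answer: 21125391/17638 ≈ 1197.7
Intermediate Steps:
s(d, y) = -121 (s(d, y) = 2 - (53 - 1*(-70)) = 2 - (53 + 70) = 2 - 1*123 = 2 - 123 = -121)
(-9745 + s(-50, 97))/(10800 + 24476) - 1*(-1198) = (-9745 - 121)/(10800 + 24476) - 1*(-1198) = -9866/35276 + 1198 = -9866*1/35276 + 1198 = -4933/17638 + 1198 = 21125391/17638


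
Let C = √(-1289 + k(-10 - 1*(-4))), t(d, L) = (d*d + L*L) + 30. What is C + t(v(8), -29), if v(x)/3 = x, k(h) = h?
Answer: 1447 + I*√1295 ≈ 1447.0 + 35.986*I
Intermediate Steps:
v(x) = 3*x
t(d, L) = 30 + L² + d² (t(d, L) = (d² + L²) + 30 = (L² + d²) + 30 = 30 + L² + d²)
C = I*√1295 (C = √(-1289 + (-10 - 1*(-4))) = √(-1289 + (-10 + 4)) = √(-1289 - 6) = √(-1295) = I*√1295 ≈ 35.986*I)
C + t(v(8), -29) = I*√1295 + (30 + (-29)² + (3*8)²) = I*√1295 + (30 + 841 + 24²) = I*√1295 + (30 + 841 + 576) = I*√1295 + 1447 = 1447 + I*√1295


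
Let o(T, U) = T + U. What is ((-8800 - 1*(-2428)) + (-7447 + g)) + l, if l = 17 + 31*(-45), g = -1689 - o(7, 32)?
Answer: -16925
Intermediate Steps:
g = -1728 (g = -1689 - (7 + 32) = -1689 - 1*39 = -1689 - 39 = -1728)
l = -1378 (l = 17 - 1395 = -1378)
((-8800 - 1*(-2428)) + (-7447 + g)) + l = ((-8800 - 1*(-2428)) + (-7447 - 1728)) - 1378 = ((-8800 + 2428) - 9175) - 1378 = (-6372 - 9175) - 1378 = -15547 - 1378 = -16925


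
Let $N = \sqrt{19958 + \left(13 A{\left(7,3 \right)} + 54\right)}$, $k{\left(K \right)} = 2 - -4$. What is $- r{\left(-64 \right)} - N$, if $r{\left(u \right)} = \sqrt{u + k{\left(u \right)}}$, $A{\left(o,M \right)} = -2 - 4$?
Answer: $- \sqrt{19934} - i \sqrt{58} \approx -141.19 - 7.6158 i$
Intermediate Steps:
$k{\left(K \right)} = 6$ ($k{\left(K \right)} = 2 + 4 = 6$)
$A{\left(o,M \right)} = -6$ ($A{\left(o,M \right)} = -2 - 4 = -6$)
$r{\left(u \right)} = \sqrt{6 + u}$ ($r{\left(u \right)} = \sqrt{u + 6} = \sqrt{6 + u}$)
$N = \sqrt{19934}$ ($N = \sqrt{19958 + \left(13 \left(-6\right) + 54\right)} = \sqrt{19958 + \left(-78 + 54\right)} = \sqrt{19958 - 24} = \sqrt{19934} \approx 141.19$)
$- r{\left(-64 \right)} - N = - \sqrt{6 - 64} - \sqrt{19934} = - \sqrt{-58} - \sqrt{19934} = - i \sqrt{58} - \sqrt{19934} = - \sqrt{19934} - i \sqrt{58}$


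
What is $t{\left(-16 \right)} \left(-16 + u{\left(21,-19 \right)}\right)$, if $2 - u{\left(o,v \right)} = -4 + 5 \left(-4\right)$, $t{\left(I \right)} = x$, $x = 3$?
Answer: $30$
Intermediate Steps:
$t{\left(I \right)} = 3$
$u{\left(o,v \right)} = 26$ ($u{\left(o,v \right)} = 2 - \left(-4 + 5 \left(-4\right)\right) = 2 - \left(-4 - 20\right) = 2 - -24 = 2 + 24 = 26$)
$t{\left(-16 \right)} \left(-16 + u{\left(21,-19 \right)}\right) = 3 \left(-16 + 26\right) = 3 \cdot 10 = 30$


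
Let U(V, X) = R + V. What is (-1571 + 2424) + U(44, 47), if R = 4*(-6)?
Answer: 873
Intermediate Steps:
R = -24
U(V, X) = -24 + V
(-1571 + 2424) + U(44, 47) = (-1571 + 2424) + (-24 + 44) = 853 + 20 = 873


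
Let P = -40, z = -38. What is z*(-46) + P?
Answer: 1708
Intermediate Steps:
z*(-46) + P = -38*(-46) - 40 = 1748 - 40 = 1708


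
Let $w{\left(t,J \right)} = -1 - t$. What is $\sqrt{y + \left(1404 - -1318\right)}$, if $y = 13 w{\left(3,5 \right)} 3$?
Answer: $\sqrt{2566} \approx 50.656$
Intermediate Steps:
$y = -156$ ($y = 13 \left(-1 - 3\right) 3 = 13 \left(-4\right) 3 = \left(-52\right) 3 = -156$)
$\sqrt{y + \left(1404 - -1318\right)} = \sqrt{-156 + \left(1404 - -1318\right)} = \sqrt{-156 + \left(1404 + 1318\right)} = \sqrt{-156 + 2722} = \sqrt{2566}$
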